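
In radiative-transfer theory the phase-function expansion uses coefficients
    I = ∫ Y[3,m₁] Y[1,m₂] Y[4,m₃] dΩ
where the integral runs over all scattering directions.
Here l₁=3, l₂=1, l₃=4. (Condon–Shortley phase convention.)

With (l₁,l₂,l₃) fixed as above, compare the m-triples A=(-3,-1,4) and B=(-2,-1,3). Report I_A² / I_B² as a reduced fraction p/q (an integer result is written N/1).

4/3

l's match ⇒ only the (l;m) 3-j factors differ between A and B.
A: triangle coeff Δ(3,1,4) = 1/252; Σ_t [0,0]: t=0:+1/1440 = 1/1440; (3j)²=1/9 [(3 1 4; -3 -1 4)], sign=+1
B: triangle coeff Δ(3,1,4) = 1/252; Σ_t [0,0]: t=0:+1/240 = 1/240; (3j)²=1/12 [(3 1 4; -2 -1 3)], sign=-1
I_A²/I_B² = (1/9)/(1/12) = 4/3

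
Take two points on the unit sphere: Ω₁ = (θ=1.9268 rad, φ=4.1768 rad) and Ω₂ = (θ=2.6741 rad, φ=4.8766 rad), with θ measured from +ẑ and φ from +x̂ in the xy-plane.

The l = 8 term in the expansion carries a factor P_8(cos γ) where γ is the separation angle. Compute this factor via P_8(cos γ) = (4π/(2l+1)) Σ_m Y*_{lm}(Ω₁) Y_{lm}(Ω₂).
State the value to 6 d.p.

Addition theorem: P_8(cos γ) = (4π/17) Σ_m Y*_{lm}(Ω₁) Y_{lm}(Ω₂), m = −8…8:
  m=-8: (-0.127345, 0.279380) × (0.000223, -0.000848) = (0.000209, 0.000170)  (running Σ = (0.000209, 0.000170))
  m=-7: (0.260692, 0.374962) × (0.006340, 0.002841) = (0.000587, 0.003118)  (running Σ = (0.000796, 0.003288))
  m=-6: (0.209285, -0.015082) × (-0.019086, 0.028782) = (-0.003560, 0.006312)  (running Σ = (-0.002764, 0.009600))
  m=-5: (-0.107999, 0.215998) × (-0.088411, -0.082321) = (0.027329, -0.010206)  (running Σ = (0.024565, -0.000606))
  m=-4: (0.169372, 0.263338) × (0.238220, -0.183682) = (0.088718, 0.031622)  (running Σ = (0.113283, 0.031015))
  m=-3: (-0.104505, 0.003761) × (0.237877, 0.443159) = (-0.026526, -0.045418)  (running Σ = (0.086757, -0.014402))
  m=-2: (-0.156783, 0.287250) × (-0.425031, 0.144835) = (0.025034, -0.144798)  (running Σ = (0.111791, -0.159200))
  m=-1: (-0.022130, -0.037291) × (0.010319, 0.062276) = (0.002094, -0.001763)  (running Σ = (0.113885, -0.160963))
  m=0: (-0.326474, -0.000000) × (-0.472224, 0.000000) = (0.154169, 0.000000)  (running Σ = (0.268054, -0.160963))
  m=1: (0.022130, -0.037291) × (-0.010319, 0.062276) = (0.002094, 0.001763)  (running Σ = (0.270148, -0.159200))
  m=2: (-0.156783, -0.287250) × (-0.425031, -0.144835) = (0.025034, 0.144798)  (running Σ = (0.295182, -0.014402))
  m=3: (0.104505, 0.003761) × (-0.237877, 0.443159) = (-0.026526, 0.045418)  (running Σ = (0.268656, 0.031015))
  m=4: (0.169372, -0.263338) × (0.238220, 0.183682) = (0.088718, -0.031622)  (running Σ = (0.357374, -0.000606))
  m=5: (0.107999, 0.215998) × (0.088411, -0.082321) = (0.027329, 0.010206)  (running Σ = (0.384704, 0.009600))
  m=6: (0.209285, 0.015082) × (-0.019086, -0.028782) = (-0.003560, -0.006312)  (running Σ = (0.381143, 0.003288))
  m=7: (-0.260692, 0.374962) × (-0.006340, 0.002841) = (0.000587, -0.003118)  (running Σ = (0.381731, 0.000170))
  m=8: (-0.127345, -0.279380) × (0.000223, 0.000848) = (0.000209, -0.000170)  (running Σ = (0.381939, 0.000000))
Σ over m = (0.381939, 0.000000); ×(4π/17) → (0.282329, 0.000000). Real part: 0.282329

0.282329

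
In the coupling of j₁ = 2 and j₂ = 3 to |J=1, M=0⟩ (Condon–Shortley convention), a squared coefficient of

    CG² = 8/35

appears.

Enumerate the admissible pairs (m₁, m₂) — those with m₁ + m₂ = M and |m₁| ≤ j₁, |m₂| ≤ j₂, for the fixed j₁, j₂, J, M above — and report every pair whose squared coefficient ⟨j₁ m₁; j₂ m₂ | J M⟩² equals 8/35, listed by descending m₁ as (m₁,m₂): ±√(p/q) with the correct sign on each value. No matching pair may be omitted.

(1,-1): −√(8/35); (-1,1): −√(8/35)

Admissible pairs with m₁+m₂ = M = 0: (-2,2), (-1,1), (0,0), (1,-1), (2,-2)
  (m₁,m₂)=(2,-2): CG² = 1/7, CG = +√(1/7)
  (m₁,m₂)=(1,-1): CG² = 8/35, CG = −√(8/35)   ← matches the target
  (m₁,m₂)=(0,0): CG² = 9/35, CG = +√(9/35)
  (m₁,m₂)=(-1,1): CG² = 8/35, CG = −√(8/35)   ← matches the target
  (m₁,m₂)=(-2,2): CG² = 1/7, CG = +√(1/7)
Pairs with CG² = 8/35: (1,-1): −√(8/35); (-1,1): −√(8/35)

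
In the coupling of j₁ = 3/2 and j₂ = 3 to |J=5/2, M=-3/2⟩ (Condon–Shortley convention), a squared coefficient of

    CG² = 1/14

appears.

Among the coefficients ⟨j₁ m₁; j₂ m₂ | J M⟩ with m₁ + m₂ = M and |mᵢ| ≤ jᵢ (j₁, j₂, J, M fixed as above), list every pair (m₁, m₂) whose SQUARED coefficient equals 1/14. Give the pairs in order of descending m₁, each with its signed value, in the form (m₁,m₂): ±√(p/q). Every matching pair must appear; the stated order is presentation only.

(1/2,-2): +√(1/14)

Admissible pairs with m₁+m₂ = M = -3/2: (-3/2,0), (-1/2,-1), (1/2,-2), (3/2,-3)
  (m₁,m₂)=(3/2,-3): CG² = 9/28, CG = +√(9/28)
  (m₁,m₂)=(1/2,-2): CG² = 1/14, CG = +√(1/14)   ← matches the target
  (m₁,m₂)=(-1/2,-1): CG² = 7/20, CG = −√(7/20)
  (m₁,m₂)=(-3/2,0): CG² = 9/35, CG = +√(9/35)
Pairs with CG² = 1/14: (1/2,-2): +√(1/14)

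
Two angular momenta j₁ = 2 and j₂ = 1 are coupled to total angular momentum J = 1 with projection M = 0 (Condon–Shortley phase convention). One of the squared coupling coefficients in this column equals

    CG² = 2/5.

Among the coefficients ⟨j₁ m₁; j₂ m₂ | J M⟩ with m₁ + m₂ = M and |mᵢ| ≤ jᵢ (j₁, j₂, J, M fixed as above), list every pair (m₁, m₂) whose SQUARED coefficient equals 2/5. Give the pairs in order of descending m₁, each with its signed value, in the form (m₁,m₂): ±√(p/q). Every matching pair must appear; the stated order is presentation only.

Admissible pairs with m₁+m₂ = M = 0: (-1,1), (0,0), (1,-1)
  (m₁,m₂)=(1,-1): CG² = 3/10, CG = +√(3/10)
  (m₁,m₂)=(0,0): CG² = 2/5, CG = −√(2/5)   ← matches the target
  (m₁,m₂)=(-1,1): CG² = 3/10, CG = +√(3/10)
Pairs with CG² = 2/5: (0,0): −√(2/5)

(0,0): −√(2/5)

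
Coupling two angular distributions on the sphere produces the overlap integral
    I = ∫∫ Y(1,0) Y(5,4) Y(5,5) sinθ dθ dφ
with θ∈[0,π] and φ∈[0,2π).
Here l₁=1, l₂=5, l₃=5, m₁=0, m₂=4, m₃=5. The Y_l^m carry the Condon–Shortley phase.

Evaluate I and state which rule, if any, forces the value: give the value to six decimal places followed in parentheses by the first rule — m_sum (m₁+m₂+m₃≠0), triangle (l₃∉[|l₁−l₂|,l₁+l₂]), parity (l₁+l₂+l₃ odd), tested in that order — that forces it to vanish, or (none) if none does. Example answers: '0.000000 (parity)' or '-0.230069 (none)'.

m-sum = 0 + 4 + 5 = 9 ≠ 0 ⇒ I = 0

0.000000 (m_sum)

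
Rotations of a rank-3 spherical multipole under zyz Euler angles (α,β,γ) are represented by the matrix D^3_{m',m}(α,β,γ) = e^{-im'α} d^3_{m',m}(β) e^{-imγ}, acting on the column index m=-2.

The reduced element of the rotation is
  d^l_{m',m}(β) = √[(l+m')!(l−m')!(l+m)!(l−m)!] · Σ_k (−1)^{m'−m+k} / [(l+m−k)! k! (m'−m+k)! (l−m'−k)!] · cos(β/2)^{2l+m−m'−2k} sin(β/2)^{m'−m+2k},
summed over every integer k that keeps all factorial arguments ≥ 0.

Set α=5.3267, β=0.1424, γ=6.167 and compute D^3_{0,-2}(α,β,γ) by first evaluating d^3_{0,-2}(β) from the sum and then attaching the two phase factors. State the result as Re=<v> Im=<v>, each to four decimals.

Split into d^3_{0,-2}(β=0.1424) × two z-phases.
With c≡cos(β/2)=0.997466 and s≡sin(β/2)=0.071140, N=[6·6·1·120]^{1/2}=65.726707
k∈{0,1} keeps every argument non-negative
  k=0: (−1)^2·65.7267/(12)·0.9975^4·0.0711^2 = +0.027440
  k=1: (−1)^3·65.7267/(12)·0.9975^2·0.0711^4 = -0.000140
d^3_{0,-2}(0.1424) = +0.027440 -0.000140 = +0.027300
D = (+1.000000+0.000000i)·(+0.027300)·(+0.973123-0.230285i) = +0.026566-0.006287i

Re=0.0266 Im=-0.0063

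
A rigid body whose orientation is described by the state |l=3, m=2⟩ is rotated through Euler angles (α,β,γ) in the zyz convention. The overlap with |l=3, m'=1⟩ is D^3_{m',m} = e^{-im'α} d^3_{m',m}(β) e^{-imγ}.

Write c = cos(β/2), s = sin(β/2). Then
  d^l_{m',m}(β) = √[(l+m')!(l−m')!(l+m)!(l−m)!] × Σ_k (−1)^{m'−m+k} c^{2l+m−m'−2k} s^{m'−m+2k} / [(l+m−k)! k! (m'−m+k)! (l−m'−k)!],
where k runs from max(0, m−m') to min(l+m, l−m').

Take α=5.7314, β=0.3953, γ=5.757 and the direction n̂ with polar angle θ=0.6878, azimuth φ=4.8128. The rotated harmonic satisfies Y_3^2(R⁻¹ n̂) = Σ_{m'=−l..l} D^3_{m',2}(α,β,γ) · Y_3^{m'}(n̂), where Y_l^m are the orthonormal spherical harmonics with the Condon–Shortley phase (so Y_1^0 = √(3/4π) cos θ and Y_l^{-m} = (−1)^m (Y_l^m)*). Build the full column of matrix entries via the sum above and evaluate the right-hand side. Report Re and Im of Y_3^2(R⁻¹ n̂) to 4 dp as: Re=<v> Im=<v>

Need the full column D^3_{m',2} for m'=−3..3 at α=5.7314, β=0.3953, γ=5.7570.
cos(β/2)=0.980531, sin(β/2)=0.196366
d^3_{-3,2}: single k=5 term ⇒ +0.000701;  D = +0.000578-0.000398i
d^3_{-2,2}: k∈[4..5] ⇒ +0.007148 -0.000057 = +0.007090;  D = +0.007081-0.000363i
d^3_{-1,2}: k∈[3..4] ⇒ +0.045145 -0.000905 = +0.044240;  D = +0.038812+0.021232i
d^3_{0,2}: k∈[2..3] ⇒ +0.195225 -0.007830 = +0.187396;  D = +0.092857+0.162772i
d^3_{1,2}: k∈[1..2] ⇒ +0.562823 -0.045145 = +0.517678;  D = -0.017266+0.517390i
d^3_{2,2}: k∈[0..1] ⇒ +0.888725 -0.178216 = +0.710509;  D = -0.392429+0.592303i
d^3_{3,2}: single k=0 term ⇒ -0.435961;  D = +0.395568-0.183270i
Y_3^{m'}(θ=0.6878,φ=4.8128) and Σ D·Y over m':
  (+0.0006-0.0004i)·(-0.0317-0.1019i)  (+0.0071-0.0004i)·(-0.3118+0.0635i)  (+0.0388+0.0212i)·(+0.0408+0.4052i)  (+0.0929+0.1628i)·(-0.0044+0.0000i)  (-0.0173+0.5174i)·(-0.0408+0.4052i)  (-0.3924+0.5923i)·(-0.3118-0.0635i)  (+0.3956-0.1833i)·(+0.0317-0.1019i)
Y_3^2(R⁻¹ n̂) = -0.064780-0.217640i

Re=-0.0648 Im=-0.2176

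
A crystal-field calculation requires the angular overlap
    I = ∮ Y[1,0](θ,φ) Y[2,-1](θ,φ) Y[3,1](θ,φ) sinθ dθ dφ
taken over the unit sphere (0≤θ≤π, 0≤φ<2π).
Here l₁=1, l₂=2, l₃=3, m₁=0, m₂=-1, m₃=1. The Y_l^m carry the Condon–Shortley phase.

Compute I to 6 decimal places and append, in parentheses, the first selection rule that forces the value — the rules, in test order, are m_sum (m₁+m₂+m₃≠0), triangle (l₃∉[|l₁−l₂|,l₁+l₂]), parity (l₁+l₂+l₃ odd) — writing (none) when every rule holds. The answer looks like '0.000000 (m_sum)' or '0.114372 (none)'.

-0.233597 (none)

m-sum 0 ✓  L=6 even ✓  1≤3≤3 ✓
Π(2lᵢ+1) = 3×5×7 = 105
triangle coeff Δ(1,2,3) = 1/105
Σ_t [0,0]: t=0:+1/4 = 1/4
(3j)²=3/35 [(1 2 3; 0 0 0)], sign=-1
Σ_t [0,0]: t=0:+1/6 = 1/6
(3j)²=8/105 [(1 2 3; 0 -1 1)], sign=+1
⇒ 4πI² = 24/35
I = (-1)√(24/35/(4π)) = -0.23359668
No selection rule forces the value: the integral is nonzero (none).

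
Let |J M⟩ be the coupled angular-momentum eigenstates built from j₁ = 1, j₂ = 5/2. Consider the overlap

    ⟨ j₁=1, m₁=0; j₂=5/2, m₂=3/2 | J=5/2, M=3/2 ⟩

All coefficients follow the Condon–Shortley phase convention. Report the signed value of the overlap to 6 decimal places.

−√(9/35) = -0.507093

j₁+j₂−J=1  J+j₁−j₂=1  J−j₁+j₂=4  j₁+j₂+J+1=7
(j₁±m₁, j₂±m₂, J±M) = (1,1,4,1,4,1)
P² = 576/35
sum k=0..1:
  [0] +1/24 = 1/24
  [1] −1/6 = -1/6
S = -1/8
C² = P²·S² = 9/35 ; C = -0.507093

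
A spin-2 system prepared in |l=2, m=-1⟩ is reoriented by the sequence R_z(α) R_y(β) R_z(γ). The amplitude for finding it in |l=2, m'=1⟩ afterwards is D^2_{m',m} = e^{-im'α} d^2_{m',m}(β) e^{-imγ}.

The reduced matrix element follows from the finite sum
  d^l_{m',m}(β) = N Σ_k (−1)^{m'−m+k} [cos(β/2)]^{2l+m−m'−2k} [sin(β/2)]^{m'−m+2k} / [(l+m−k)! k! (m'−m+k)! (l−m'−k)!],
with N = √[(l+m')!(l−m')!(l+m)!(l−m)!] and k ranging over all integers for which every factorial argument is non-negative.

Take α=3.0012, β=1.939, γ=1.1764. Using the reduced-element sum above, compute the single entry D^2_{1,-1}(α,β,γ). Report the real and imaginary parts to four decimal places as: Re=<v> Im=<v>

First d^2_{1,-1}(β=1.9390), then the phase factors e^{-i(1)α} and e^{-i(-1)γ}:
c=cos(1.939000/2)=0.565712, s=sin(1.939000/2)=0.824603; N=√[6·1·1·6]=6.000000
Admissible k: 0..1 (factorial args all ≥0)
  k=0: (−1)^2·6.0000/(2)·0.5657^2·0.8246^2 = +0.652832
  k=1: (−1)^3·6.0000/(6)·0.5657^0·0.8246^4 = -0.462359
d^2_{1,-1}(1.9390) = +0.652832 -0.462359 = +0.190473
Phases: e^{-i·(1)·3.0012}=-0.990161-0.139932i, e^{-i·(-1)·1.1764}=+0.384251+0.923229i ⇒ D=-0.047862-0.184362i

Re=-0.0479 Im=-0.1844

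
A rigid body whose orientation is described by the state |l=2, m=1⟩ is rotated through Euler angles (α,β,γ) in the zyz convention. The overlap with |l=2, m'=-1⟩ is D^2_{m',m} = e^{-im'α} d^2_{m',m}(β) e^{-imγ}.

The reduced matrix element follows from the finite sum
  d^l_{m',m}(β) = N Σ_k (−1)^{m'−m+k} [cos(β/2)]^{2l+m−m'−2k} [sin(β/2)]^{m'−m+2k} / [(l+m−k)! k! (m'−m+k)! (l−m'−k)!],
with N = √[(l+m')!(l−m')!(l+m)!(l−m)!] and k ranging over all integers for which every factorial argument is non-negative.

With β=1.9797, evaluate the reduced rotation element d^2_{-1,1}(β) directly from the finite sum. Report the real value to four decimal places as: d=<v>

d=0.1431

d^2_{-1,1}(β=1.9797) via the finite sum:
With c≡cos(β/2)=0.548815 and s≡sin(β/2)=0.835944, N=[1·6·6·1]^{1/2}=6.000000
k∈{2,3} keeps every argument non-negative
  k=2: (−1)^0·6.0000/(2)·0.5488^2·0.8359^2 = +0.631434
  k=3: (−1)^1·6.0000/(6)·0.5488^0·0.8359^4 = -0.488324
d^2_{-1,1}(1.9797) = +0.631434 -0.488324 = +0.143110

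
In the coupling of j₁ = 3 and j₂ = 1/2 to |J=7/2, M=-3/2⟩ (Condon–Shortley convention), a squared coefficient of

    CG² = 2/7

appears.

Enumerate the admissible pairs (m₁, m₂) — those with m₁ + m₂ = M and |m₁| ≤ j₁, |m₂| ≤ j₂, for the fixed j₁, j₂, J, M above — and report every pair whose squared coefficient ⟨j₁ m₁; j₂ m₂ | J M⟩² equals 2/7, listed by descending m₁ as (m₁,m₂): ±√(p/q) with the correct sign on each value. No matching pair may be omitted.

Admissible pairs with m₁+m₂ = M = -3/2: (-2,1/2), (-1,-1/2)
  (m₁,m₂)=(-1,-1/2): CG² = 5/7, CG = +√(5/7)
  (m₁,m₂)=(-2,1/2): CG² = 2/7, CG = +√(2/7)   ← matches the target
Pairs with CG² = 2/7: (-2,1/2): +√(2/7)

(-2,1/2): +√(2/7)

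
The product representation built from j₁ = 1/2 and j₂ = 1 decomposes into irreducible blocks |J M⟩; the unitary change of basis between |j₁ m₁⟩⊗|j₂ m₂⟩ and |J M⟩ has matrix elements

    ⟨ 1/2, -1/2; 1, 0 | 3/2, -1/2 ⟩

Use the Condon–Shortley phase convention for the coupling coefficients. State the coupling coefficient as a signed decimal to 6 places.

+√(2/3) ≈ +0.816497

j₁+j₂−J=0  J+j₁−j₂=1  J−j₁+j₂=2  j₁+j₂+J+1=4
(j₁±m₁, j₂±m₂, J±M) = (0,1,1,1,1,2)
P² = 2/3
sum k=0..0:
  [0] +1/1 = 1
S = 1
C² = P²·S² = 2/3 ; C = +0.816497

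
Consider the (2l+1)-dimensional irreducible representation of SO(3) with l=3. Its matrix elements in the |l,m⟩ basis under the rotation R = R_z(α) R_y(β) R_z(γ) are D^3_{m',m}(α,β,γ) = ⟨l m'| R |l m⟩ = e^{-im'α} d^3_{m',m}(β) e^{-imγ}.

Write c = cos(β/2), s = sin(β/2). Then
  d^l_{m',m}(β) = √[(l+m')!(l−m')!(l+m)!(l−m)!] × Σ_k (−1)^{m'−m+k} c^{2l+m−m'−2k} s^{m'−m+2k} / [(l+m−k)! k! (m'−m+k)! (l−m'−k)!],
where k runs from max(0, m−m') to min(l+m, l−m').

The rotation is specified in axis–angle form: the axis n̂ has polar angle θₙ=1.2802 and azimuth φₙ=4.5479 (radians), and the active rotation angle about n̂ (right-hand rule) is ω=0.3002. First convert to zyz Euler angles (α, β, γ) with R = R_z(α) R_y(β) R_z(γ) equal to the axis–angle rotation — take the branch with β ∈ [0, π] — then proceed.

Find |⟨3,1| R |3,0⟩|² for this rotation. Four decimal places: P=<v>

Axis–angle → zyz. n̂ = (sinθₙcosφₙ, sinθₙsinφₙ, cosθₙ) = (-0.156883, -0.945141, +0.286524), ω = 0.3002.
R = I cosω + sinω [n̂]ₓ + (1−cosω) n̂n̂ᵀ gives
  R = [+0.956378, -0.078097, -0.281499; +0.091360, +0.995228, +0.034281; +0.277479, -0.058503, +0.958949]
β = atan2(√(R₁₃²+R₂₃²), R₃₃) = 0.287524; α = atan2(R₂₃, R₁₃) mod 2π = 3.020410; γ = atan2(R₃₂, −R₃₁) mod 2π = 3.349388
First d^3_{1,0}(β=0.2875), then the phase factors e^{-i(1)α} and e^{-i(0)γ}:
With c≡cos(β/2)=0.989684 and s≡sin(β/2)=0.143267, N=[24·2·6·6]^{1/2}=41.569219
k∈{0,1,2} keeps every argument non-negative
  k=0: (−1)^1·41.5692/(12)·0.9897^5·0.1433^1 = -0.471217
  k=1: (−1)^2·41.5692/(4)·0.9897^3·0.1433^3 = +0.029624
  k=2: (−1)^3·41.5692/(12)·0.9897^1·0.1433^5 = -0.000207
d^3_{1,0}(0.2875) = -0.471217 +0.029624 -0.000207 = -0.441800
|D^3_{1,0}|² = |d^3_{1,0}(β)|² = (-0.441800)² = 0.195187 (the z-rotation phases have unit modulus)

P=0.1952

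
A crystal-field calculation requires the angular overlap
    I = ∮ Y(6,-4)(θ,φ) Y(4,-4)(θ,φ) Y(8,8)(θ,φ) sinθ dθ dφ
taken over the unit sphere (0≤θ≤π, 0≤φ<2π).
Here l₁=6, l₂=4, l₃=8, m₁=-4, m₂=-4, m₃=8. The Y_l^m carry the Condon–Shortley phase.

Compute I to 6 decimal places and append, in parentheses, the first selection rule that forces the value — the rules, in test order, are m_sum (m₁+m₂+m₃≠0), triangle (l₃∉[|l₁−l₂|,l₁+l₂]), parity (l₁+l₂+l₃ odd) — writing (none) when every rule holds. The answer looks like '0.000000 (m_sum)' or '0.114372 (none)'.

Rules hold: Σm=0, L=18 even, 2≤8≤10.
N = 13·9·17 = 1989
Δ = 2!·10!·6!/19! = 1/23279256
Racah Σ t=0..2: t=0:+1/1658880 t=1:−1/518400 t=2:+1/1658880 = -1/1382400
⇒ 3j(6 4 8; 0 0 0)² = 504/46189, sgn -1
Racah Σ t=0..0: t=0:+1/5225472000 = 1/5225472000
⇒ 3j(6 4 8; -4 -4 8)² = 28/2907, sgn +1
4πI² = N·(3j₀)²·(3jₘ)² = 14112/67507
I = -1·√(0.209045/4π) = -0.12897779
No selection rule forces the value: the integral is nonzero (none).

-0.128978 (none)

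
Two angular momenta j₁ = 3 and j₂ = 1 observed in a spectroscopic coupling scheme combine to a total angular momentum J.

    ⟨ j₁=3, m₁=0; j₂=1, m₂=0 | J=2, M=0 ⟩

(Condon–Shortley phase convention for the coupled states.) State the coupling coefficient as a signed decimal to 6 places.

j₁+j₂−J=2  J+j₁−j₂=4  J−j₁+j₂=0  j₁+j₂+J+1=7
(j₁±m₁, j₂±m₂, J±M) = (3,3,1,1,2,2)
P² = 48/7
sum k=1..1:
  [1] −1/4 = -1/4
S = -1/4
C² = P²·S² = 3/7 ; C = -0.654654

-0.654654  (= −√(3/7))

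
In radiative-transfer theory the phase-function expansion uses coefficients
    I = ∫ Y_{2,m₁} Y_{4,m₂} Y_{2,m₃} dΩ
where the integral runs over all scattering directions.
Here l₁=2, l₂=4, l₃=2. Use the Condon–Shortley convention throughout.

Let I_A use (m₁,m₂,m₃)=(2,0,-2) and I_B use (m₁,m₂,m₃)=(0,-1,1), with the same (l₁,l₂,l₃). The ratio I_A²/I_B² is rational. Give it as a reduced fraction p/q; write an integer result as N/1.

Same 2,4,2: normalisation and zero-m 3j drop out of the ratio.
A: Δ: 4! 0! 4! / 9! → 1/630; sum: t=0:+1/576 = 1/576; 3j²(2 4 2; 2 0 -2) = Δ·Π!·Σ² = 1/630  (sign +1)
B: Δ: 4! 0! 4! / 9! → 1/630; sum: t=2:+1/24 = 1/24; 3j²(2 4 2; 0 -1 1) = Δ·Π!·Σ² = 1/21  (sign -1)
I_A²/I_B² = (1/630)/(1/21) = 1/30

1/30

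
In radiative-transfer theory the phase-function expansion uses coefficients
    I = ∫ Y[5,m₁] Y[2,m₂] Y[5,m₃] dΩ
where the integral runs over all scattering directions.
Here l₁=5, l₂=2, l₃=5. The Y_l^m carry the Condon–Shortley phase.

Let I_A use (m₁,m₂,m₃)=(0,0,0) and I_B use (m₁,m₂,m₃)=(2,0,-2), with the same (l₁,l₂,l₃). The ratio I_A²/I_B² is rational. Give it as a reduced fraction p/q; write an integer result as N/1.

25/9

Shared (l₁,l₂,l₃)=(5,2,5): N and (l;000)² cancel in I_A²/I_B².
A: Δ = 2!·8!·2!/13! = 1/38610; Racah Σ t=0..2: t=0:+1/2880 t=1:−1/576 t=2:+1/2880 = -1/960; ⇒ 3j(5 2 5; 0 0 0)² = 10/429, sgn +1
B: Δ = 2!·8!·2!/13! = 1/38610; Racah Σ t=0..2: t=0:+1/2880 t=1:−1/1440 t=2:+1/20160 = -1/3360; ⇒ 3j(5 2 5; 2 0 -2)² = 6/715, sgn +1
I_A²/I_B² = (10/429)/(6/715) = 25/9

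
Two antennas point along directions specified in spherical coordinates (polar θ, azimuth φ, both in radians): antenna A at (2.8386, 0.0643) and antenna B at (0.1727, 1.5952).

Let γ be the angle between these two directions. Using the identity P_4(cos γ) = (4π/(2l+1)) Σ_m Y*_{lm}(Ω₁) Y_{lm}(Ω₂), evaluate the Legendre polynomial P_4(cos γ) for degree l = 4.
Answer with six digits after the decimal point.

0.463901

Addition theorem: P_4(cos γ) = (4π/9) Σ_m Y*_{lm}(Ω₁) Y_{lm}(Ω₂), m = −4…4:
  [-4]  conj(Y_{4,-4})(Ω₁) = (0.003392, 0.000892) ; Y_{4,-4}(Ω₂) = (0.000384, -0.000038) ; Δ = (0.000001, 0.000000)
  [-3]  conj(Y_{4,-3})(Ω₁) = (-0.031147, -0.006084) ; Y_{4,-3}(Ω₂) = (0.000458, 0.006240) ; Δ = (0.000024, -0.000197)
  [-2]  conj(Y_{4,-2})(Ω₁) = (0.158811, 0.020536) ; Y_{4,-2}(Ω₂) = (-0.057161, 0.002792) ; Δ = (-0.009135, -0.000730)
  [-1]  conj(Y_{4,-1})(Ω₁) = (-0.454011, -0.029233) ; Y_{4,-1}(Ω₂) = (-0.007413, -0.303704) ; Δ = (-0.005513, 0.138102)
  [+0]  conj(Y_{4,0})(Ω₁) = (0.498910, -0.000000) ; Y_{4,0}(Ω₂) = (0.724559, 0.000000) ; Δ = (0.361490, 0.000000)
  [+1]  conj(Y_{4,1})(Ω₁) = (0.454011, -0.029233) ; Y_{4,1}(Ω₂) = (0.007413, -0.303704) ; Δ = (-0.005513, -0.138102)
  [+2]  conj(Y_{4,2})(Ω₁) = (0.158811, -0.020536) ; Y_{4,2}(Ω₂) = (-0.057161, -0.002792) ; Δ = (-0.009135, 0.000730)
  [+3]  conj(Y_{4,3})(Ω₁) = (0.031147, -0.006084) ; Y_{4,3}(Ω₂) = (-0.000458, 0.006240) ; Δ = (0.000024, 0.000197)
  [+4]  conj(Y_{4,4})(Ω₁) = (0.003392, -0.000892) ; Y_{4,4}(Ω₂) = (0.000384, 0.000038) ; Δ = (0.000001, -0.000000)
Σ over m = (0.332245, -0.000000); ×(4π/9) → (0.463901, -0.000000). Real part: 0.463901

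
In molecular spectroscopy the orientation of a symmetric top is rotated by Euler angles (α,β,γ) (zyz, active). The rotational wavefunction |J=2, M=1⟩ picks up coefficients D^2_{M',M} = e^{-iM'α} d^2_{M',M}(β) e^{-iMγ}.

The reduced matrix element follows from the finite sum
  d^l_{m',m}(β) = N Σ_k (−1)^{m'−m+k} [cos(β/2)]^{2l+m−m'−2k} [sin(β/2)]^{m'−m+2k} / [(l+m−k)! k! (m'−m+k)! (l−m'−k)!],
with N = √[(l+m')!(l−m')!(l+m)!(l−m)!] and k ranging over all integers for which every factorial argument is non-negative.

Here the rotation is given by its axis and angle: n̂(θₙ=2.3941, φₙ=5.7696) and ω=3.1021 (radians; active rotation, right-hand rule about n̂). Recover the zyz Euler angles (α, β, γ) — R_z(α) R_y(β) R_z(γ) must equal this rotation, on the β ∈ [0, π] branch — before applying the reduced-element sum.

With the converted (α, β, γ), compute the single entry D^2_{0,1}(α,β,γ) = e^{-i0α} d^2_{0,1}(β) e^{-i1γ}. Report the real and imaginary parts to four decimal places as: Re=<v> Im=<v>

Re=0.0797 Im=-0.0478

Axis–angle → zyz. n̂ = (sinθₙcosφₙ, sinθₙsinφₙ, cosθₙ) = (+0.592100, -0.333989, -0.733396), ω = 3.1021.
R = I cosω + sinω [n̂]ₓ + (1−cosω) n̂n̂ᵀ gives
  R = [-0.298329, -0.366399, -0.881335; -0.424312, -0.776210, +0.466323; -0.854962, +0.513079, +0.076099]
β = atan2(√(R₁₃²+R₂₃²), R₃₃) = 1.494624; α = atan2(R₂₃, R₁₃) mod 2π = 2.654929; γ = atan2(R₃₂, −R₃₁) mod 2π = 0.540507
D^2_{0,1}(2.6549,1.4946,0.5405) = e^{-i·0·2.6549}·d^2_{0,1}(1.4946)·e^{-i·1·0.5405}. Compute d first:
With c≡cos(β/2)=0.733518 and s≡sin(β/2)=0.679669, N=[2·2·6·1]^{1/2}=4.898979
k: max(0,(1)−(0))=1 … min(2+(1),2−(0))=2
  k=1: (−1)^0·4.8990/(2)·0.7335^3·0.6797^1 = +0.657062
  k=2: (−1)^1·4.8990/(2)·0.7335^1·0.6797^3 = -0.564131
d^2_{0,1}(1.4946) = +0.657062 -0.564131 = +0.092931
Phases: e^{-i·(0)·2.6549}=+1.000000+0.000000i, e^{-i·(1)·0.5405}=+0.857448-0.514571i ⇒ D=+0.079684-0.047820i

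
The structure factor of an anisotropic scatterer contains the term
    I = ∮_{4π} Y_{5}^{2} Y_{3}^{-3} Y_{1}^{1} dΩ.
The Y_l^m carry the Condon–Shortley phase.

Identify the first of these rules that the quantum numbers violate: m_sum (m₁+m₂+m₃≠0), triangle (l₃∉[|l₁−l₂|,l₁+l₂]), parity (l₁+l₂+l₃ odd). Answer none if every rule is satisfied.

triangle

m₁+m₂+m₃ = 2 − 3 + 1 = 0  ✓
triangle: need |l₁−l₂| ≤ l₃ ≤ l₁+l₂ = [2,8]; l₃=1 is outside  ✗
parity: l₁+l₂+l₃ = 9 is odd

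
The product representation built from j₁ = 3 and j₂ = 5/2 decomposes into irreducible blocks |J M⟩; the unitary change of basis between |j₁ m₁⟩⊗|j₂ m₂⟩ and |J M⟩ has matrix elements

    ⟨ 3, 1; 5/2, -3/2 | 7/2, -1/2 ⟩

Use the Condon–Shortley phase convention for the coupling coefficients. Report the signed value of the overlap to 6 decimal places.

+0.356348  (= +√(8/63))

triangle: 2!·4!·3!/10! = 288/3628800
(j±m)!: 4!·2!·1!·4!·3!·4! = 165888
prefactor² = (2J+1)·Δ·N² = 18432/175
  k=0: +1/(0!·2!·2!·1!·2!·2!) = 1/16
  k=1: −1/(1!·1!·1!·0!·3!·3!) = -1/36
Σ = 5/144  ⇒  CG² = 18432/175·(5/144)² = 8/63
CG = +√(8/63) = +0.356348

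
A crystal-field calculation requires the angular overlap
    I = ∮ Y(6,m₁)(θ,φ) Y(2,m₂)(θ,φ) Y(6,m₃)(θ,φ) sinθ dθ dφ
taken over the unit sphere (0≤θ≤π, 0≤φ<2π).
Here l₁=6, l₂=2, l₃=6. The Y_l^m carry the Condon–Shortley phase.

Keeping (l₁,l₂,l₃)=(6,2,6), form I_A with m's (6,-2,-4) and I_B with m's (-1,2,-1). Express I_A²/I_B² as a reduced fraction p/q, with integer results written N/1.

22/147

Same 6,2,6: normalisation and zero-m 3j drop out of the ratio.
A: Δ: 2! 10! 2! / 15! → 1/90090; sum: t=0:+1/14515200 = 1/14515200; 3j²(6 2 6; 6 -2 -4) = Δ·Π!·Σ² = 2/455  (sign +1)
B: Δ: 2! 10! 2! / 15! → 1/90090; sum: t=2:+1/57600 = 1/57600; 3j²(6 2 6; -1 2 -1) = Δ·Π!·Σ² = 21/715  (sign -1)
I_A²/I_B² = (2/455)/(21/715) = 22/147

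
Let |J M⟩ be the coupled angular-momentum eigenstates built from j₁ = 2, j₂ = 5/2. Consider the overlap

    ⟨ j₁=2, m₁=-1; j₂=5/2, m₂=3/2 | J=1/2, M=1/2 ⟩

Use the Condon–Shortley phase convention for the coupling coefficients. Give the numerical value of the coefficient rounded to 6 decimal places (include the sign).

triangle: 4!·0!·1!/6! = 24/720
(j±m)!: 1!·3!·4!·1!·1!·0! = 144
prefactor² = (2J+1)·Δ·N² = 48/5
  k=3: −1/(3!·1!·0!·1!·0!·0!) = -1/6
Σ = -1/6  ⇒  CG² = 48/5·(-1/6)² = 4/15
CG = −√(4/15) = -0.516398

−√(4/15) = -0.516398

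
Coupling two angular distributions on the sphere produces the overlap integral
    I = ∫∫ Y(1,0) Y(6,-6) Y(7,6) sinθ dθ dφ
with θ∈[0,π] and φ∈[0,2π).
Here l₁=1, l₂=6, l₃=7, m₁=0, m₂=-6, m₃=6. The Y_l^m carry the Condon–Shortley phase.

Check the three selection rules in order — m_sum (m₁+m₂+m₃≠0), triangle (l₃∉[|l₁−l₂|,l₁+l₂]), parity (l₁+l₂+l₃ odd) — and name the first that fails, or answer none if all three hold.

none

azimuthal sum: 0 − 6 + 6 = 0  ✓
5 ≤ 7 ≤ 7 (triangle on l)  ✓
L = 1 + 6 + 7 = 14 (even)  ✓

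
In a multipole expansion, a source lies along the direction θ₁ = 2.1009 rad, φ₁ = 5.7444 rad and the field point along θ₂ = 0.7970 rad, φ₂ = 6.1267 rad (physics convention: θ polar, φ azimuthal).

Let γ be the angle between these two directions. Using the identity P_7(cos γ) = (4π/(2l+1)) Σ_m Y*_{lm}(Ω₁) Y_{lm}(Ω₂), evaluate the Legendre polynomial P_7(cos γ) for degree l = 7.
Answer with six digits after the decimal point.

Summing Y*_{l m}(θ₁,φ₁)·Y_{l m}(θ₂,φ₂) over m ∈ [−7, 7]; prefactor 4π/(2·7+1) = 0.837758:
  [-7]  conj(Y_{7,-7})(Ω₁) = -0.14377 + 0.10480j ; Y_{7,-7}(Ω₂) = 0.02192 + 0.04258j ; Δ = -0.00761 - 0.00382j
  [-6]  conj(Y_{7,-6})(Ω₁) = 0.38852 - 0.03550j ; Y_{7,-6}(Ω₂) = 0.10342 + 0.14128j ; Δ = 0.04519 + 0.05122j
  [-5]  conj(Y_{7,-5})(Ω₁) = -0.36737 - 0.17641j ; Y_{7,-5}(Ω₂) = 0.26060 + 0.25905j ; Δ = -0.05004 - 0.14114j
  [-4]  conj(Y_{7,-4})(Ω₁) = 0.03669 + 0.05547j ; Y_{7,-4}(Ω₂) = 0.36434 + 0.26339j ; Δ = -0.00124 + 0.02987j
  [-3]  conj(Y_{7,-3})(Ω₁) = 0.01465 + 0.32129j ; Y_{7,-3}(Ω₂) = 0.17604 + 0.08930j ; Δ = -0.02611 + 0.05787j
  [-2]  conj(Y_{7,-2})(Ω₁) = 0.10526 - 0.19583j ; Y_{7,-2}(Ω₂) = -0.24554 - 0.07946j ; Δ = -0.04141 + 0.03972j
  [-1]  conj(Y_{7,-1})(Ω₁) = 0.20476 - 0.12240j ; Y_{7,-1}(Ω₂) = -0.32321 - 0.05099j ; Δ = -0.07242 + 0.02912j
  [+0]  conj(Y_{7,0})(Ω₁) = -0.25568 + 0.00000j ; Y_{7,0}(Ω₂) = 0.16799 + 0.00000j ; Δ = -0.04295 + 0.00000j
  [+1]  conj(Y_{7,1})(Ω₁) = -0.20476 - 0.12240j ; Y_{7,1}(Ω₂) = 0.32321 - 0.05099j ; Δ = -0.07242 - 0.02912j
  [+2]  conj(Y_{7,2})(Ω₁) = 0.10526 + 0.19583j ; Y_{7,2}(Ω₂) = -0.24554 + 0.07946j ; Δ = -0.04141 - 0.03972j
  [+3]  conj(Y_{7,3})(Ω₁) = -0.01465 + 0.32129j ; Y_{7,3}(Ω₂) = -0.17604 + 0.08930j ; Δ = -0.02611 - 0.05787j
  [+4]  conj(Y_{7,4})(Ω₁) = 0.03669 - 0.05547j ; Y_{7,4}(Ω₂) = 0.36434 - 0.26339j ; Δ = -0.00124 - 0.02987j
  [+5]  conj(Y_{7,5})(Ω₁) = 0.36737 - 0.17641j ; Y_{7,5}(Ω₂) = -0.26060 + 0.25905j ; Δ = -0.05004 + 0.14114j
  [+6]  conj(Y_{7,6})(Ω₁) = 0.38852 + 0.03550j ; Y_{7,6}(Ω₂) = 0.10342 - 0.14128j ; Δ = 0.04519 - 0.05122j
  [+7]  conj(Y_{7,7})(Ω₁) = 0.14377 + 0.10480j ; Y_{7,7}(Ω₂) = -0.02192 + 0.04258j ; Δ = -0.00761 + 0.00382j
Σ over m = -0.35024 - 0.00000j; ×(4π/15) → -0.29341 - 0.00000j. Real part: -0.293415

-0.293415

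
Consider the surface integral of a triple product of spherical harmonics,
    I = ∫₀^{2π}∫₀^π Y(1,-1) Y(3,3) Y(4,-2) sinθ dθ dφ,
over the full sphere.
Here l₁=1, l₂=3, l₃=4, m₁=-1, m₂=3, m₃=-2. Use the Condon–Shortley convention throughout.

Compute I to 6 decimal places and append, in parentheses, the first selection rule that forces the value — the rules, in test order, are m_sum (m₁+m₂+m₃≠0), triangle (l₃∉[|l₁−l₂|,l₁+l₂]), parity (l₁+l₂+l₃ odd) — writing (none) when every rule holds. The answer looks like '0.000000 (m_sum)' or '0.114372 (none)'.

0.061558 (none)

Rules hold: Σm=0, L=8 even, 2≤4≤4.
N = 3·7·9 = 189
Δ = 0!·2!·6!/9! = 1/252
Racah Σ t=0..0: t=0:+1/36 = 1/36
⇒ 3j(1 3 4; 0 0 0)² = 4/63, sgn +1
Racah Σ t=0..0: t=0:+1/1440 = 1/1440
⇒ 3j(1 3 4; -1 3 -2)² = 1/252, sgn +1
4πI² = N·(3j₀)²·(3jₘ)² = 1/21
I = +1·√(0.047619/4π) = 0.06155813
No selection rule forces the value: the integral is nonzero (none).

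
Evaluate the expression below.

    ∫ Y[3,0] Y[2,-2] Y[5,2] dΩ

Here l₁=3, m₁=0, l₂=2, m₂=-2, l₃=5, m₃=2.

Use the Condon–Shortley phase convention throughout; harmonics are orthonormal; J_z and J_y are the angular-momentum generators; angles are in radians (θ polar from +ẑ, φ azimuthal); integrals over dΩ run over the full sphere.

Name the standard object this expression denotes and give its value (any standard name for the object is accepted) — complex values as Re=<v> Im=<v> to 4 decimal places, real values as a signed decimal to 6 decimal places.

This is a Gaunt coefficient — the integral of a triple product of spherical harmonics over the sphere.
Rules hold: Σm=0, L=10 even, 1≤5≤5.
N = 7·5·11 = 385
Δ = 0!·6!·4!/11! = 1/2310
Racah Σ t=0..0: t=0:+1/144 = 1/144
⇒ 3j(3 2 5; 0 0 0)² = 10/231, sgn -1
Racah Σ t=0..0: t=0:+1/864 = 1/864
⇒ 3j(3 2 5; 0 -2 2)² = 1/66, sgn -1
4πI² = N·(3j₀)²·(3jₘ)² = 25/99
I = +1·√(0.252525/4π) = 0.14175797

Gaunt coefficient, +0.141758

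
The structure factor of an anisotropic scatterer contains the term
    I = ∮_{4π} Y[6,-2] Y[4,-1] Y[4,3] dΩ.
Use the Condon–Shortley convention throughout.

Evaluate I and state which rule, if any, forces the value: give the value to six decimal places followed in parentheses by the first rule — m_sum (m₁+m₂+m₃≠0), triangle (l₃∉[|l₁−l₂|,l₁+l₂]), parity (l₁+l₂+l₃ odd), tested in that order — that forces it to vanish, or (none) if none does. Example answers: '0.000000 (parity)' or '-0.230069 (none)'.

-0.165283 (none)

Rules hold: Σm=0, L=14 even, 2≤4≤10.
N = 13·9·9 = 1053
Δ = 6!·6!·2!/15! = 1/1261260
Racah Σ t=2..4: t=2:+1/4608 t=3:−1/1296 t=4:+1/4608 = -7/20736
⇒ 3j(6 4 4; 0 0 0)² = 20/1287, sgn -1
Racah Σ t=2..3: t=2:+1/34560 t=3:−1/8640 = -1/11520
⇒ 3j(6 4 4; -2 -1 3)² = 3/143, sgn +1
4πI² = N·(3j₀)²·(3jₘ)² = 540/1573
I = -1·√(0.343293/4π) = -0.16528277
No selection rule forces the value: the integral is nonzero (none).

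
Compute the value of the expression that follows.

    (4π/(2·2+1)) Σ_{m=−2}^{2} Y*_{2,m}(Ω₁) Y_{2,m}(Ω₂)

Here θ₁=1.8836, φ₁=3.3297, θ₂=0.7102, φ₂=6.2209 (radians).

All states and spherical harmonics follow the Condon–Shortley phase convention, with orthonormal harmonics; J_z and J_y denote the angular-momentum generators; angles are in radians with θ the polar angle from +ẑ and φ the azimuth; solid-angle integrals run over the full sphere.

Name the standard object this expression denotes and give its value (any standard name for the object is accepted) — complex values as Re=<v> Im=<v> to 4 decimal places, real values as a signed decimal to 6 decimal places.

This sum is the spherical-harmonic addition theorem: it equals the Legendre polynomial P_l(cos γ) of the angle γ between the two directions.
Summing Y*_{l m}(θ₁,φ₁)·Y_{l m}(θ₂,φ₂) over m ∈ [−2, 2]; prefactor 4π/(2·2+1) = 2.513274:
  term(m=-2) = 0.05037 + 0.02757j   from Y*(Ω₁)=0.32524 + 0.12848j, Y(Ω₂)=0.16293 + 0.02040j
  term(m=-1) = 0.08369 + 0.02141j   from Y*(Ω₁)=0.22221 + 0.04230j, Y(Ω₂)=0.38117 + 0.02377j
  term(m=+0) = -0.05161 + 0.00000j   from Y*(Ω₁)=-0.22579 + 0.00000j, Y(Ω₂)=0.22858 + 0.00000j
  term(m=+1) = 0.08369 - 0.02141j   from Y*(Ω₁)=-0.22221 + 0.04230j, Y(Ω₂)=-0.38117 + 0.02377j
  term(m=+2) = 0.05037 - 0.02757j   from Y*(Ω₁)=0.32524 - 0.12848j, Y(Ω₂)=0.16293 - 0.02040j
Accumulated sum 0.21652 - 0.00000j; after 4π/(2l+1) scaling, 0.54416 - 0.00000j ⇒ P_2 = 0.544162

Legendre polynomial (addition theorem), +0.544162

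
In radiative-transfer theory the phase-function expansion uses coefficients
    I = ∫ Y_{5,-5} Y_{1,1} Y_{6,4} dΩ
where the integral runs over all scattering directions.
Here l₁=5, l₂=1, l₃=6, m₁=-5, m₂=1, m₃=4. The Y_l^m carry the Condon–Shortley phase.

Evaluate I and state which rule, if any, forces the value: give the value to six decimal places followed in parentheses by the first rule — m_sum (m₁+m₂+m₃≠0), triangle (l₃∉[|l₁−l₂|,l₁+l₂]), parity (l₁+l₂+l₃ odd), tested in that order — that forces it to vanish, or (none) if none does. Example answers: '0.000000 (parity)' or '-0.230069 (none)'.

0.040859 (none)

Rules hold: Σm=0, L=12 even, 4≤6≤6.
N = 11·3·13 = 429
Δ = 0!·10!·2!/13! = 1/858
Racah Σ t=0..0: t=0:+1/14400 = 1/14400
⇒ 3j(5 1 6; 0 0 0)² = 6/143, sgn +1
Racah Σ t=0..0: t=0:+1/7257600 = 1/7257600
⇒ 3j(5 1 6; -5 1 4)² = 1/858, sgn +1
4πI² = N·(3j₀)²·(3jₘ)² = 3/143
I = +1·√(0.020979/4π) = 0.04085899
No selection rule forces the value: the integral is nonzero (none).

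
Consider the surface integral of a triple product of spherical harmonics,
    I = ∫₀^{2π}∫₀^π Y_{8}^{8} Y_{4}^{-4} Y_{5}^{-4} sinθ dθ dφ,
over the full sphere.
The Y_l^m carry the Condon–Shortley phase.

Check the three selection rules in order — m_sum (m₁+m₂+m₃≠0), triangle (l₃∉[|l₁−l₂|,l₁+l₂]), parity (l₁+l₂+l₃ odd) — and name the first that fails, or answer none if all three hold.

parity

Σmᵢ = 0  ✓
l₃∈[|l₁−l₂|,l₁+l₂]=[4,12], have l₃=5  ✓
Σlᵢ = 17 ⇒ odd  ✗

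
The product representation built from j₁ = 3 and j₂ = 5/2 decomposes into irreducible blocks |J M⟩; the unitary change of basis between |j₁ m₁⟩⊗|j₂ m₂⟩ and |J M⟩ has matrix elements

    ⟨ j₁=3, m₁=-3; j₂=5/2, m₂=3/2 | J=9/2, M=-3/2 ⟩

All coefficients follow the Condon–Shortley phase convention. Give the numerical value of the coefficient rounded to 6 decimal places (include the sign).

triangle: 1!*5!*4!/11! = 2880/39916800
(j±m)!: 0!*6!*4!*1!*3!*6! = 74649600
prefactor² = (2J+1)*Δ*N² = 4147200/77
  k=1: −1/(1!*0!*5!*3!*0!*1!) = -1/720
Σ = -1/720  ⇒  CG² = 4147200/77*(-1/720)² = 8/77
CG = −√(8/77) = -0.322329

−√(8/77) = -0.322329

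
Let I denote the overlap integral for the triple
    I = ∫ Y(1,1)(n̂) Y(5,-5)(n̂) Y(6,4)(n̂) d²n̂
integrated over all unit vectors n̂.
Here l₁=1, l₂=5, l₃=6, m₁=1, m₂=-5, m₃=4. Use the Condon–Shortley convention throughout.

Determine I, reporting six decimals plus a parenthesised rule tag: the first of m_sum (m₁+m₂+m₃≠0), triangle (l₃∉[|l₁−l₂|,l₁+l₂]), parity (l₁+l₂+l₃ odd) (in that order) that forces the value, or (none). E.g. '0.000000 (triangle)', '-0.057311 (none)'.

Checks pass: Σm=0; 12 even; l₃=6∈[4,6].
(2·1+1)(2·5+1)(2·6+1) = 429
Δ: 0! 2! 10! / 13! → 1/858
sum: t=0:+1/14400 = 1/14400
3j²(1 5 6; 0 0 0) = Δ·Π!·Σ² = 6/143  (sign +1)
sum: t=0:+1/7257600 = 1/7257600
3j²(1 5 6; 1 -5 4) = Δ·Π!·Σ² = 1/858  (sign +1)
combine: 4πI² = 429·6/143·1/858 = 3/143
take √, sign +1: I = 0.04085899
No selection rule forces the value: the integral is nonzero (none).

0.040859 (none)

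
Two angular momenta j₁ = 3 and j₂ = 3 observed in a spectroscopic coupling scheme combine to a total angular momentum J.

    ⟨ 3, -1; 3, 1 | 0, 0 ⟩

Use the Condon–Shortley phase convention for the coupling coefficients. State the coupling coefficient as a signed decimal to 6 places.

j₁+j₂−J=6  J+j₁−j₂=0  J−j₁+j₂=0  j₁+j₂+J+1=7
(j₁±m₁, j₂±m₂, J±M) = (2,4,4,2,0,0)
P² = 2304/7
sum k=4..4:
  [4] +1/48 = 1/48
S = 1/48
C² = P²·S² = 1/7 ; C = +0.377964

+√(1/7) ≈ +0.377964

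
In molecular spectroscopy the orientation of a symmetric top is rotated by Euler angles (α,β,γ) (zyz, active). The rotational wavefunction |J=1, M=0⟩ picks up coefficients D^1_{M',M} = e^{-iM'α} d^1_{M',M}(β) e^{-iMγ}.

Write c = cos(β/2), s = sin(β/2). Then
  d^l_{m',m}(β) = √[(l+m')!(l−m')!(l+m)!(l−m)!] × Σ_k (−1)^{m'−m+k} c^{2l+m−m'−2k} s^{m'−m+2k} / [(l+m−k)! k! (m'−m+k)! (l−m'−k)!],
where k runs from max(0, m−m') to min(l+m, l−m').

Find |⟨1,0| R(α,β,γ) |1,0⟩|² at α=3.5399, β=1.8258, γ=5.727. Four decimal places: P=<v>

First d^1_{0,0}(β=1.8258), then the phase factors e^{-i(0)α} and e^{-i(0)γ}:
c=cos(1.825800/2)=0.611454, s=sin(1.825800/2)=0.791280; N=√[1·1·1·1]=1.000000
k: max(0,(0)−(0))=0 … min(1+(0),1−(0))=1
  k=0: (−1)^0·1.0000/(1)·0.6115^2·0.7913^0 = +0.373876
  k=1: (−1)^1·1.0000/(1)·0.6115^0·0.7913^2 = -0.626124
d^1_{0,0}(1.8258) = +0.373876 -0.626124 = -0.252249
|D^1_{0,0}|² = |d^1_{0,0}(β)|² = (-0.252249)² = 0.063630 (the z-rotation phases have unit modulus)

P=0.0636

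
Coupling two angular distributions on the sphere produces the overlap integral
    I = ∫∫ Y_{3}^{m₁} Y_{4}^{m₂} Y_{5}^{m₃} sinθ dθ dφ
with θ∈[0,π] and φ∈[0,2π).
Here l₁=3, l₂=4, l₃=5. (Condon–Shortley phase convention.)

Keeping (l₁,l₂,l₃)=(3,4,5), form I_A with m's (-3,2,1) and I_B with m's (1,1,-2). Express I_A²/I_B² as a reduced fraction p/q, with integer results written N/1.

Same 3,4,5: normalisation and zero-m 3j drop out of the ratio.
A: Δ: 2! 4! 6! / 13! → 1/180180; sum: t=2:+1/2304 = 1/2304; 3j²(3 4 5; -3 2 1) = Δ·Π!·Σ² = 75/4004  (sign +1)
B: Δ: 2! 4! 6! / 13! → 1/180180; sum: t=0:+1/960 t=1:−1/288 t=2:+1/1728 = -1/540; 3j²(3 4 5; 1 1 -2) = Δ·Π!·Σ² = 128/6435  (sign +1)
I_A²/I_B² = (75/4004)/(128/6435) = 3375/3584

3375/3584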